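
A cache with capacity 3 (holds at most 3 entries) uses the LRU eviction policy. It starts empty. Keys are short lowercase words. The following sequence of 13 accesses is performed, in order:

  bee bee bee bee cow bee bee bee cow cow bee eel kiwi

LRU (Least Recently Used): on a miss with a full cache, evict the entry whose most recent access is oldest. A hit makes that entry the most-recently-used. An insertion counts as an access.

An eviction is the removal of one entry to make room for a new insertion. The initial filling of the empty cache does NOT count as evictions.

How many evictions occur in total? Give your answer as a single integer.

Answer: 1

Derivation:
LRU simulation (capacity=3):
  1. access bee: MISS. Cache (LRU->MRU): [bee]
  2. access bee: HIT. Cache (LRU->MRU): [bee]
  3. access bee: HIT. Cache (LRU->MRU): [bee]
  4. access bee: HIT. Cache (LRU->MRU): [bee]
  5. access cow: MISS. Cache (LRU->MRU): [bee cow]
  6. access bee: HIT. Cache (LRU->MRU): [cow bee]
  7. access bee: HIT. Cache (LRU->MRU): [cow bee]
  8. access bee: HIT. Cache (LRU->MRU): [cow bee]
  9. access cow: HIT. Cache (LRU->MRU): [bee cow]
  10. access cow: HIT. Cache (LRU->MRU): [bee cow]
  11. access bee: HIT. Cache (LRU->MRU): [cow bee]
  12. access eel: MISS. Cache (LRU->MRU): [cow bee eel]
  13. access kiwi: MISS, evict cow. Cache (LRU->MRU): [bee eel kiwi]
Total: 9 hits, 4 misses, 1 evictions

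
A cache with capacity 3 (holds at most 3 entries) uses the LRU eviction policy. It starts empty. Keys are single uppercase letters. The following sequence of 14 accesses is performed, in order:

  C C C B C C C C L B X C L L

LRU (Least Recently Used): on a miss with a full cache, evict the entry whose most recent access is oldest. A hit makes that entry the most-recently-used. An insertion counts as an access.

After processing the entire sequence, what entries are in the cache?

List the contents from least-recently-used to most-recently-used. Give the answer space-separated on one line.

LRU simulation (capacity=3):
  1. access C: MISS. Cache (LRU->MRU): [C]
  2. access C: HIT. Cache (LRU->MRU): [C]
  3. access C: HIT. Cache (LRU->MRU): [C]
  4. access B: MISS. Cache (LRU->MRU): [C B]
  5. access C: HIT. Cache (LRU->MRU): [B C]
  6. access C: HIT. Cache (LRU->MRU): [B C]
  7. access C: HIT. Cache (LRU->MRU): [B C]
  8. access C: HIT. Cache (LRU->MRU): [B C]
  9. access L: MISS. Cache (LRU->MRU): [B C L]
  10. access B: HIT. Cache (LRU->MRU): [C L B]
  11. access X: MISS, evict C. Cache (LRU->MRU): [L B X]
  12. access C: MISS, evict L. Cache (LRU->MRU): [B X C]
  13. access L: MISS, evict B. Cache (LRU->MRU): [X C L]
  14. access L: HIT. Cache (LRU->MRU): [X C L]
Total: 8 hits, 6 misses, 3 evictions

Answer: X C L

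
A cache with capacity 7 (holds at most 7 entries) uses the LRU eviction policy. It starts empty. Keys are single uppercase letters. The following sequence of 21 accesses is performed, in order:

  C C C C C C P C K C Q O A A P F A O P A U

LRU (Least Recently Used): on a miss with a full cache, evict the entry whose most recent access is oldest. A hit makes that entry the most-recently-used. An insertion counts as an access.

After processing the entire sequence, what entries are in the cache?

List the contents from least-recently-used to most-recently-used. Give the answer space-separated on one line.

LRU simulation (capacity=7):
  1. access C: MISS. Cache (LRU->MRU): [C]
  2. access C: HIT. Cache (LRU->MRU): [C]
  3. access C: HIT. Cache (LRU->MRU): [C]
  4. access C: HIT. Cache (LRU->MRU): [C]
  5. access C: HIT. Cache (LRU->MRU): [C]
  6. access C: HIT. Cache (LRU->MRU): [C]
  7. access P: MISS. Cache (LRU->MRU): [C P]
  8. access C: HIT. Cache (LRU->MRU): [P C]
  9. access K: MISS. Cache (LRU->MRU): [P C K]
  10. access C: HIT. Cache (LRU->MRU): [P K C]
  11. access Q: MISS. Cache (LRU->MRU): [P K C Q]
  12. access O: MISS. Cache (LRU->MRU): [P K C Q O]
  13. access A: MISS. Cache (LRU->MRU): [P K C Q O A]
  14. access A: HIT. Cache (LRU->MRU): [P K C Q O A]
  15. access P: HIT. Cache (LRU->MRU): [K C Q O A P]
  16. access F: MISS. Cache (LRU->MRU): [K C Q O A P F]
  17. access A: HIT. Cache (LRU->MRU): [K C Q O P F A]
  18. access O: HIT. Cache (LRU->MRU): [K C Q P F A O]
  19. access P: HIT. Cache (LRU->MRU): [K C Q F A O P]
  20. access A: HIT. Cache (LRU->MRU): [K C Q F O P A]
  21. access U: MISS, evict K. Cache (LRU->MRU): [C Q F O P A U]
Total: 13 hits, 8 misses, 1 evictions

Answer: C Q F O P A U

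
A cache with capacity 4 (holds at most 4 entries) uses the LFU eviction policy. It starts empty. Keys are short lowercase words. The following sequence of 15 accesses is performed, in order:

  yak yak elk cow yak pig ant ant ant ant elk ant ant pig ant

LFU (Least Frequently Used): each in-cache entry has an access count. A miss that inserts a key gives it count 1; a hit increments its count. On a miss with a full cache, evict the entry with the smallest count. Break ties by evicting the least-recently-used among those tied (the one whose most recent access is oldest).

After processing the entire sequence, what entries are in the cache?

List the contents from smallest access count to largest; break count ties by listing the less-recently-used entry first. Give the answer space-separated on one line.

Answer: elk pig yak ant

Derivation:
LFU simulation (capacity=4):
  1. access yak: MISS. Cache: [yak(c=1)]
  2. access yak: HIT, count now 2. Cache: [yak(c=2)]
  3. access elk: MISS. Cache: [elk(c=1) yak(c=2)]
  4. access cow: MISS. Cache: [elk(c=1) cow(c=1) yak(c=2)]
  5. access yak: HIT, count now 3. Cache: [elk(c=1) cow(c=1) yak(c=3)]
  6. access pig: MISS. Cache: [elk(c=1) cow(c=1) pig(c=1) yak(c=3)]
  7. access ant: MISS, evict elk(c=1). Cache: [cow(c=1) pig(c=1) ant(c=1) yak(c=3)]
  8. access ant: HIT, count now 2. Cache: [cow(c=1) pig(c=1) ant(c=2) yak(c=3)]
  9. access ant: HIT, count now 3. Cache: [cow(c=1) pig(c=1) yak(c=3) ant(c=3)]
  10. access ant: HIT, count now 4. Cache: [cow(c=1) pig(c=1) yak(c=3) ant(c=4)]
  11. access elk: MISS, evict cow(c=1). Cache: [pig(c=1) elk(c=1) yak(c=3) ant(c=4)]
  12. access ant: HIT, count now 5. Cache: [pig(c=1) elk(c=1) yak(c=3) ant(c=5)]
  13. access ant: HIT, count now 6. Cache: [pig(c=1) elk(c=1) yak(c=3) ant(c=6)]
  14. access pig: HIT, count now 2. Cache: [elk(c=1) pig(c=2) yak(c=3) ant(c=6)]
  15. access ant: HIT, count now 7. Cache: [elk(c=1) pig(c=2) yak(c=3) ant(c=7)]
Total: 9 hits, 6 misses, 2 evictions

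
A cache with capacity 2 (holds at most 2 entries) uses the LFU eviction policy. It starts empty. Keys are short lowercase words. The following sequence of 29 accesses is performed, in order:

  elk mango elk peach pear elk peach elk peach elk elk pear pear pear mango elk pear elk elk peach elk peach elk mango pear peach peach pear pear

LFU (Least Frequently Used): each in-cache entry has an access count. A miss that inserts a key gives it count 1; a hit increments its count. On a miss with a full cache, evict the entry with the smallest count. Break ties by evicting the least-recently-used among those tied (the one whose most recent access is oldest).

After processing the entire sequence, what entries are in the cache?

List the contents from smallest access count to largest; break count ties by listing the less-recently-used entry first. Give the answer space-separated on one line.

Answer: pear elk

Derivation:
LFU simulation (capacity=2):
  1. access elk: MISS. Cache: [elk(c=1)]
  2. access mango: MISS. Cache: [elk(c=1) mango(c=1)]
  3. access elk: HIT, count now 2. Cache: [mango(c=1) elk(c=2)]
  4. access peach: MISS, evict mango(c=1). Cache: [peach(c=1) elk(c=2)]
  5. access pear: MISS, evict peach(c=1). Cache: [pear(c=1) elk(c=2)]
  6. access elk: HIT, count now 3. Cache: [pear(c=1) elk(c=3)]
  7. access peach: MISS, evict pear(c=1). Cache: [peach(c=1) elk(c=3)]
  8. access elk: HIT, count now 4. Cache: [peach(c=1) elk(c=4)]
  9. access peach: HIT, count now 2. Cache: [peach(c=2) elk(c=4)]
  10. access elk: HIT, count now 5. Cache: [peach(c=2) elk(c=5)]
  11. access elk: HIT, count now 6. Cache: [peach(c=2) elk(c=6)]
  12. access pear: MISS, evict peach(c=2). Cache: [pear(c=1) elk(c=6)]
  13. access pear: HIT, count now 2. Cache: [pear(c=2) elk(c=6)]
  14. access pear: HIT, count now 3. Cache: [pear(c=3) elk(c=6)]
  15. access mango: MISS, evict pear(c=3). Cache: [mango(c=1) elk(c=6)]
  16. access elk: HIT, count now 7. Cache: [mango(c=1) elk(c=7)]
  17. access pear: MISS, evict mango(c=1). Cache: [pear(c=1) elk(c=7)]
  18. access elk: HIT, count now 8. Cache: [pear(c=1) elk(c=8)]
  19. access elk: HIT, count now 9. Cache: [pear(c=1) elk(c=9)]
  20. access peach: MISS, evict pear(c=1). Cache: [peach(c=1) elk(c=9)]
  21. access elk: HIT, count now 10. Cache: [peach(c=1) elk(c=10)]
  22. access peach: HIT, count now 2. Cache: [peach(c=2) elk(c=10)]
  23. access elk: HIT, count now 11. Cache: [peach(c=2) elk(c=11)]
  24. access mango: MISS, evict peach(c=2). Cache: [mango(c=1) elk(c=11)]
  25. access pear: MISS, evict mango(c=1). Cache: [pear(c=1) elk(c=11)]
  26. access peach: MISS, evict pear(c=1). Cache: [peach(c=1) elk(c=11)]
  27. access peach: HIT, count now 2. Cache: [peach(c=2) elk(c=11)]
  28. access pear: MISS, evict peach(c=2). Cache: [pear(c=1) elk(c=11)]
  29. access pear: HIT, count now 2. Cache: [pear(c=2) elk(c=11)]
Total: 16 hits, 13 misses, 11 evictions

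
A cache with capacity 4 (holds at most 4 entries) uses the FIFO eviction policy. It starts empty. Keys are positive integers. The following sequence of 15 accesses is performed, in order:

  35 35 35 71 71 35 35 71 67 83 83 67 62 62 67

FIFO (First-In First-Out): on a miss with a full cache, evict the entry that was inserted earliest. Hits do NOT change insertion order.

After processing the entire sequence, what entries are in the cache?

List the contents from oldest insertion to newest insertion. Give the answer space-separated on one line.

Answer: 71 67 83 62

Derivation:
FIFO simulation (capacity=4):
  1. access 35: MISS. Cache (old->new): [35]
  2. access 35: HIT. Cache (old->new): [35]
  3. access 35: HIT. Cache (old->new): [35]
  4. access 71: MISS. Cache (old->new): [35 71]
  5. access 71: HIT. Cache (old->new): [35 71]
  6. access 35: HIT. Cache (old->new): [35 71]
  7. access 35: HIT. Cache (old->new): [35 71]
  8. access 71: HIT. Cache (old->new): [35 71]
  9. access 67: MISS. Cache (old->new): [35 71 67]
  10. access 83: MISS. Cache (old->new): [35 71 67 83]
  11. access 83: HIT. Cache (old->new): [35 71 67 83]
  12. access 67: HIT. Cache (old->new): [35 71 67 83]
  13. access 62: MISS, evict 35. Cache (old->new): [71 67 83 62]
  14. access 62: HIT. Cache (old->new): [71 67 83 62]
  15. access 67: HIT. Cache (old->new): [71 67 83 62]
Total: 10 hits, 5 misses, 1 evictions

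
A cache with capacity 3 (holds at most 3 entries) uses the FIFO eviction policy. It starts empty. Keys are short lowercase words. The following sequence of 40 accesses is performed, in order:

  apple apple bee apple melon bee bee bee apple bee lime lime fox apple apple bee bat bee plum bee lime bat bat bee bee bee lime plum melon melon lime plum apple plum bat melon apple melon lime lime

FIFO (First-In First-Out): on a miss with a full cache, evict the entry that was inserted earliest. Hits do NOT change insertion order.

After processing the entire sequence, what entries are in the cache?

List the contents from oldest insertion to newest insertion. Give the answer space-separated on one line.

FIFO simulation (capacity=3):
  1. access apple: MISS. Cache (old->new): [apple]
  2. access apple: HIT. Cache (old->new): [apple]
  3. access bee: MISS. Cache (old->new): [apple bee]
  4. access apple: HIT. Cache (old->new): [apple bee]
  5. access melon: MISS. Cache (old->new): [apple bee melon]
  6. access bee: HIT. Cache (old->new): [apple bee melon]
  7. access bee: HIT. Cache (old->new): [apple bee melon]
  8. access bee: HIT. Cache (old->new): [apple bee melon]
  9. access apple: HIT. Cache (old->new): [apple bee melon]
  10. access bee: HIT. Cache (old->new): [apple bee melon]
  11. access lime: MISS, evict apple. Cache (old->new): [bee melon lime]
  12. access lime: HIT. Cache (old->new): [bee melon lime]
  13. access fox: MISS, evict bee. Cache (old->new): [melon lime fox]
  14. access apple: MISS, evict melon. Cache (old->new): [lime fox apple]
  15. access apple: HIT. Cache (old->new): [lime fox apple]
  16. access bee: MISS, evict lime. Cache (old->new): [fox apple bee]
  17. access bat: MISS, evict fox. Cache (old->new): [apple bee bat]
  18. access bee: HIT. Cache (old->new): [apple bee bat]
  19. access plum: MISS, evict apple. Cache (old->new): [bee bat plum]
  20. access bee: HIT. Cache (old->new): [bee bat plum]
  21. access lime: MISS, evict bee. Cache (old->new): [bat plum lime]
  22. access bat: HIT. Cache (old->new): [bat plum lime]
  23. access bat: HIT. Cache (old->new): [bat plum lime]
  24. access bee: MISS, evict bat. Cache (old->new): [plum lime bee]
  25. access bee: HIT. Cache (old->new): [plum lime bee]
  26. access bee: HIT. Cache (old->new): [plum lime bee]
  27. access lime: HIT. Cache (old->new): [plum lime bee]
  28. access plum: HIT. Cache (old->new): [plum lime bee]
  29. access melon: MISS, evict plum. Cache (old->new): [lime bee melon]
  30. access melon: HIT. Cache (old->new): [lime bee melon]
  31. access lime: HIT. Cache (old->new): [lime bee melon]
  32. access plum: MISS, evict lime. Cache (old->new): [bee melon plum]
  33. access apple: MISS, evict bee. Cache (old->new): [melon plum apple]
  34. access plum: HIT. Cache (old->new): [melon plum apple]
  35. access bat: MISS, evict melon. Cache (old->new): [plum apple bat]
  36. access melon: MISS, evict plum. Cache (old->new): [apple bat melon]
  37. access apple: HIT. Cache (old->new): [apple bat melon]
  38. access melon: HIT. Cache (old->new): [apple bat melon]
  39. access lime: MISS, evict apple. Cache (old->new): [bat melon lime]
  40. access lime: HIT. Cache (old->new): [bat melon lime]
Total: 23 hits, 17 misses, 14 evictions

Answer: bat melon lime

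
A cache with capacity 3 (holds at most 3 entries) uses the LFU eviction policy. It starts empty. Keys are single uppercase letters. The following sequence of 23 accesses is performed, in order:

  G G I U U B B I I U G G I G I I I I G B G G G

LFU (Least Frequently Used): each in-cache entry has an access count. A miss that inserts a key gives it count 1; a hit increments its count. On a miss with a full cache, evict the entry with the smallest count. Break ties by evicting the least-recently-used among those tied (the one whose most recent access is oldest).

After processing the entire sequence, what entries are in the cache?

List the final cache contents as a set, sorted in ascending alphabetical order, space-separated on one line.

Answer: B G I

Derivation:
LFU simulation (capacity=3):
  1. access G: MISS. Cache: [G(c=1)]
  2. access G: HIT, count now 2. Cache: [G(c=2)]
  3. access I: MISS. Cache: [I(c=1) G(c=2)]
  4. access U: MISS. Cache: [I(c=1) U(c=1) G(c=2)]
  5. access U: HIT, count now 2. Cache: [I(c=1) G(c=2) U(c=2)]
  6. access B: MISS, evict I(c=1). Cache: [B(c=1) G(c=2) U(c=2)]
  7. access B: HIT, count now 2. Cache: [G(c=2) U(c=2) B(c=2)]
  8. access I: MISS, evict G(c=2). Cache: [I(c=1) U(c=2) B(c=2)]
  9. access I: HIT, count now 2. Cache: [U(c=2) B(c=2) I(c=2)]
  10. access U: HIT, count now 3. Cache: [B(c=2) I(c=2) U(c=3)]
  11. access G: MISS, evict B(c=2). Cache: [G(c=1) I(c=2) U(c=3)]
  12. access G: HIT, count now 2. Cache: [I(c=2) G(c=2) U(c=3)]
  13. access I: HIT, count now 3. Cache: [G(c=2) U(c=3) I(c=3)]
  14. access G: HIT, count now 3. Cache: [U(c=3) I(c=3) G(c=3)]
  15. access I: HIT, count now 4. Cache: [U(c=3) G(c=3) I(c=4)]
  16. access I: HIT, count now 5. Cache: [U(c=3) G(c=3) I(c=5)]
  17. access I: HIT, count now 6. Cache: [U(c=3) G(c=3) I(c=6)]
  18. access I: HIT, count now 7. Cache: [U(c=3) G(c=3) I(c=7)]
  19. access G: HIT, count now 4. Cache: [U(c=3) G(c=4) I(c=7)]
  20. access B: MISS, evict U(c=3). Cache: [B(c=1) G(c=4) I(c=7)]
  21. access G: HIT, count now 5. Cache: [B(c=1) G(c=5) I(c=7)]
  22. access G: HIT, count now 6. Cache: [B(c=1) G(c=6) I(c=7)]
  23. access G: HIT, count now 7. Cache: [B(c=1) I(c=7) G(c=7)]
Total: 16 hits, 7 misses, 4 evictions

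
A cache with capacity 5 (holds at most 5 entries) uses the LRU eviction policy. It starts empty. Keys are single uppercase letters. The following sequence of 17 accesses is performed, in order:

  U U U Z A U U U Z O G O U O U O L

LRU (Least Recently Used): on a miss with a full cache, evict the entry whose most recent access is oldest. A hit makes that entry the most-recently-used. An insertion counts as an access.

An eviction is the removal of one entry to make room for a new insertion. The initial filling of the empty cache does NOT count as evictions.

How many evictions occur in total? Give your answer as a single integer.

Answer: 1

Derivation:
LRU simulation (capacity=5):
  1. access U: MISS. Cache (LRU->MRU): [U]
  2. access U: HIT. Cache (LRU->MRU): [U]
  3. access U: HIT. Cache (LRU->MRU): [U]
  4. access Z: MISS. Cache (LRU->MRU): [U Z]
  5. access A: MISS. Cache (LRU->MRU): [U Z A]
  6. access U: HIT. Cache (LRU->MRU): [Z A U]
  7. access U: HIT. Cache (LRU->MRU): [Z A U]
  8. access U: HIT. Cache (LRU->MRU): [Z A U]
  9. access Z: HIT. Cache (LRU->MRU): [A U Z]
  10. access O: MISS. Cache (LRU->MRU): [A U Z O]
  11. access G: MISS. Cache (LRU->MRU): [A U Z O G]
  12. access O: HIT. Cache (LRU->MRU): [A U Z G O]
  13. access U: HIT. Cache (LRU->MRU): [A Z G O U]
  14. access O: HIT. Cache (LRU->MRU): [A Z G U O]
  15. access U: HIT. Cache (LRU->MRU): [A Z G O U]
  16. access O: HIT. Cache (LRU->MRU): [A Z G U O]
  17. access L: MISS, evict A. Cache (LRU->MRU): [Z G U O L]
Total: 11 hits, 6 misses, 1 evictions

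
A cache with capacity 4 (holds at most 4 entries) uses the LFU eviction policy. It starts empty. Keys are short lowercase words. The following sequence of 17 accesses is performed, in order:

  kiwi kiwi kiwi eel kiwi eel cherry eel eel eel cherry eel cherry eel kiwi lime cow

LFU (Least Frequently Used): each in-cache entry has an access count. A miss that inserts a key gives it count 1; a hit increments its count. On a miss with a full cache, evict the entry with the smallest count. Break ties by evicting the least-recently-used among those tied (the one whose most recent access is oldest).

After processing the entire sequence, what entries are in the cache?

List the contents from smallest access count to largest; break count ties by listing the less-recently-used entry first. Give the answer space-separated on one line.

Answer: cow cherry kiwi eel

Derivation:
LFU simulation (capacity=4):
  1. access kiwi: MISS. Cache: [kiwi(c=1)]
  2. access kiwi: HIT, count now 2. Cache: [kiwi(c=2)]
  3. access kiwi: HIT, count now 3. Cache: [kiwi(c=3)]
  4. access eel: MISS. Cache: [eel(c=1) kiwi(c=3)]
  5. access kiwi: HIT, count now 4. Cache: [eel(c=1) kiwi(c=4)]
  6. access eel: HIT, count now 2. Cache: [eel(c=2) kiwi(c=4)]
  7. access cherry: MISS. Cache: [cherry(c=1) eel(c=2) kiwi(c=4)]
  8. access eel: HIT, count now 3. Cache: [cherry(c=1) eel(c=3) kiwi(c=4)]
  9. access eel: HIT, count now 4. Cache: [cherry(c=1) kiwi(c=4) eel(c=4)]
  10. access eel: HIT, count now 5. Cache: [cherry(c=1) kiwi(c=4) eel(c=5)]
  11. access cherry: HIT, count now 2. Cache: [cherry(c=2) kiwi(c=4) eel(c=5)]
  12. access eel: HIT, count now 6. Cache: [cherry(c=2) kiwi(c=4) eel(c=6)]
  13. access cherry: HIT, count now 3. Cache: [cherry(c=3) kiwi(c=4) eel(c=6)]
  14. access eel: HIT, count now 7. Cache: [cherry(c=3) kiwi(c=4) eel(c=7)]
  15. access kiwi: HIT, count now 5. Cache: [cherry(c=3) kiwi(c=5) eel(c=7)]
  16. access lime: MISS. Cache: [lime(c=1) cherry(c=3) kiwi(c=5) eel(c=7)]
  17. access cow: MISS, evict lime(c=1). Cache: [cow(c=1) cherry(c=3) kiwi(c=5) eel(c=7)]
Total: 12 hits, 5 misses, 1 evictions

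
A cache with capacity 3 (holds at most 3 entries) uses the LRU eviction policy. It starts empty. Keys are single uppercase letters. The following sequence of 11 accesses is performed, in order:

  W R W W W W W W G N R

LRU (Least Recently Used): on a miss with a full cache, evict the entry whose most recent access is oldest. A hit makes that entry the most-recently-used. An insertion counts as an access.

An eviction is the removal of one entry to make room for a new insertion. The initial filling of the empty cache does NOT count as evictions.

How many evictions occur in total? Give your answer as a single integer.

Answer: 2

Derivation:
LRU simulation (capacity=3):
  1. access W: MISS. Cache (LRU->MRU): [W]
  2. access R: MISS. Cache (LRU->MRU): [W R]
  3. access W: HIT. Cache (LRU->MRU): [R W]
  4. access W: HIT. Cache (LRU->MRU): [R W]
  5. access W: HIT. Cache (LRU->MRU): [R W]
  6. access W: HIT. Cache (LRU->MRU): [R W]
  7. access W: HIT. Cache (LRU->MRU): [R W]
  8. access W: HIT. Cache (LRU->MRU): [R W]
  9. access G: MISS. Cache (LRU->MRU): [R W G]
  10. access N: MISS, evict R. Cache (LRU->MRU): [W G N]
  11. access R: MISS, evict W. Cache (LRU->MRU): [G N R]
Total: 6 hits, 5 misses, 2 evictions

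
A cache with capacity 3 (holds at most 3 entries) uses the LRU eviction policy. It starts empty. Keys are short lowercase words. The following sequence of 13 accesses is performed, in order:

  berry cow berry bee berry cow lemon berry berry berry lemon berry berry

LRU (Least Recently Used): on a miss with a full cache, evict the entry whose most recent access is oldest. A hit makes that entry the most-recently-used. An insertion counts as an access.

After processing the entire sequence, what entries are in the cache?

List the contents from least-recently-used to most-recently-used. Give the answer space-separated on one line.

Answer: cow lemon berry

Derivation:
LRU simulation (capacity=3):
  1. access berry: MISS. Cache (LRU->MRU): [berry]
  2. access cow: MISS. Cache (LRU->MRU): [berry cow]
  3. access berry: HIT. Cache (LRU->MRU): [cow berry]
  4. access bee: MISS. Cache (LRU->MRU): [cow berry bee]
  5. access berry: HIT. Cache (LRU->MRU): [cow bee berry]
  6. access cow: HIT. Cache (LRU->MRU): [bee berry cow]
  7. access lemon: MISS, evict bee. Cache (LRU->MRU): [berry cow lemon]
  8. access berry: HIT. Cache (LRU->MRU): [cow lemon berry]
  9. access berry: HIT. Cache (LRU->MRU): [cow lemon berry]
  10. access berry: HIT. Cache (LRU->MRU): [cow lemon berry]
  11. access lemon: HIT. Cache (LRU->MRU): [cow berry lemon]
  12. access berry: HIT. Cache (LRU->MRU): [cow lemon berry]
  13. access berry: HIT. Cache (LRU->MRU): [cow lemon berry]
Total: 9 hits, 4 misses, 1 evictions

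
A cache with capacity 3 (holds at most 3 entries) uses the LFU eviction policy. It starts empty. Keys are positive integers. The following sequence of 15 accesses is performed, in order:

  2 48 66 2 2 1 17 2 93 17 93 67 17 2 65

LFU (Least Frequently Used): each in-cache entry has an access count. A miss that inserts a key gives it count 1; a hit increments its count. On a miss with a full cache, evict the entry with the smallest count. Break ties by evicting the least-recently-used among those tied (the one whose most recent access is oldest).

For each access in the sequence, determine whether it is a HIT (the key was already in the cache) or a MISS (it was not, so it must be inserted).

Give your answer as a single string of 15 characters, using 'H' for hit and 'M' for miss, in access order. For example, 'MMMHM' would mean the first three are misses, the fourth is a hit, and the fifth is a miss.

LFU simulation (capacity=3):
  1. access 2: MISS. Cache: [2(c=1)]
  2. access 48: MISS. Cache: [2(c=1) 48(c=1)]
  3. access 66: MISS. Cache: [2(c=1) 48(c=1) 66(c=1)]
  4. access 2: HIT, count now 2. Cache: [48(c=1) 66(c=1) 2(c=2)]
  5. access 2: HIT, count now 3. Cache: [48(c=1) 66(c=1) 2(c=3)]
  6. access 1: MISS, evict 48(c=1). Cache: [66(c=1) 1(c=1) 2(c=3)]
  7. access 17: MISS, evict 66(c=1). Cache: [1(c=1) 17(c=1) 2(c=3)]
  8. access 2: HIT, count now 4. Cache: [1(c=1) 17(c=1) 2(c=4)]
  9. access 93: MISS, evict 1(c=1). Cache: [17(c=1) 93(c=1) 2(c=4)]
  10. access 17: HIT, count now 2. Cache: [93(c=1) 17(c=2) 2(c=4)]
  11. access 93: HIT, count now 2. Cache: [17(c=2) 93(c=2) 2(c=4)]
  12. access 67: MISS, evict 17(c=2). Cache: [67(c=1) 93(c=2) 2(c=4)]
  13. access 17: MISS, evict 67(c=1). Cache: [17(c=1) 93(c=2) 2(c=4)]
  14. access 2: HIT, count now 5. Cache: [17(c=1) 93(c=2) 2(c=5)]
  15. access 65: MISS, evict 17(c=1). Cache: [65(c=1) 93(c=2) 2(c=5)]
Total: 6 hits, 9 misses, 6 evictions

Answer: MMMHHMMHMHHMMHM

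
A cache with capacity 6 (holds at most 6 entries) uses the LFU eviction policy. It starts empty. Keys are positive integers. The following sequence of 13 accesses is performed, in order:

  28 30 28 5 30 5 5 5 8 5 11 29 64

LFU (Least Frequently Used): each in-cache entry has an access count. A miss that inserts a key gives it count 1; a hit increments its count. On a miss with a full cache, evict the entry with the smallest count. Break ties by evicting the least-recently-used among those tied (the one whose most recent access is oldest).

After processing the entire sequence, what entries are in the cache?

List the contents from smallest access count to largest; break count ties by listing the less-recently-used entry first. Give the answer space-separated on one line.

Answer: 11 29 64 28 30 5

Derivation:
LFU simulation (capacity=6):
  1. access 28: MISS. Cache: [28(c=1)]
  2. access 30: MISS. Cache: [28(c=1) 30(c=1)]
  3. access 28: HIT, count now 2. Cache: [30(c=1) 28(c=2)]
  4. access 5: MISS. Cache: [30(c=1) 5(c=1) 28(c=2)]
  5. access 30: HIT, count now 2. Cache: [5(c=1) 28(c=2) 30(c=2)]
  6. access 5: HIT, count now 2. Cache: [28(c=2) 30(c=2) 5(c=2)]
  7. access 5: HIT, count now 3. Cache: [28(c=2) 30(c=2) 5(c=3)]
  8. access 5: HIT, count now 4. Cache: [28(c=2) 30(c=2) 5(c=4)]
  9. access 8: MISS. Cache: [8(c=1) 28(c=2) 30(c=2) 5(c=4)]
  10. access 5: HIT, count now 5. Cache: [8(c=1) 28(c=2) 30(c=2) 5(c=5)]
  11. access 11: MISS. Cache: [8(c=1) 11(c=1) 28(c=2) 30(c=2) 5(c=5)]
  12. access 29: MISS. Cache: [8(c=1) 11(c=1) 29(c=1) 28(c=2) 30(c=2) 5(c=5)]
  13. access 64: MISS, evict 8(c=1). Cache: [11(c=1) 29(c=1) 64(c=1) 28(c=2) 30(c=2) 5(c=5)]
Total: 6 hits, 7 misses, 1 evictions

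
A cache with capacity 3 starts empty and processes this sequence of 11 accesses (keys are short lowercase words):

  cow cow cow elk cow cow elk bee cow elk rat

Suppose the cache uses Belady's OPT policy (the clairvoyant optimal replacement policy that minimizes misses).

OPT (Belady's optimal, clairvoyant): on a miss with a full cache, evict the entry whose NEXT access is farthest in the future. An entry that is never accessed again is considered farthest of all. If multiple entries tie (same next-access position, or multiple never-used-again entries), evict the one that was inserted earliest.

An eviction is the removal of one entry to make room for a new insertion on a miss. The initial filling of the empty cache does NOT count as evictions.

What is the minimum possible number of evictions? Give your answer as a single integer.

OPT (Belady) simulation (capacity=3):
  1. access cow: MISS. Cache: [cow]
  2. access cow: HIT. Next use of cow: step 3. Cache: [cow]
  3. access cow: HIT. Next use of cow: step 5. Cache: [cow]
  4. access elk: MISS. Cache: [cow elk]
  5. access cow: HIT. Next use of cow: step 6. Cache: [cow elk]
  6. access cow: HIT. Next use of cow: step 9. Cache: [cow elk]
  7. access elk: HIT. Next use of elk: step 10. Cache: [cow elk]
  8. access bee: MISS. Cache: [cow elk bee]
  9. access cow: HIT. Next use of cow: never. Cache: [cow elk bee]
  10. access elk: HIT. Next use of elk: never. Cache: [cow elk bee]
  11. access rat: MISS, evict cow (next use: never). Cache: [elk bee rat]
Total: 7 hits, 4 misses, 1 evictions

Answer: 1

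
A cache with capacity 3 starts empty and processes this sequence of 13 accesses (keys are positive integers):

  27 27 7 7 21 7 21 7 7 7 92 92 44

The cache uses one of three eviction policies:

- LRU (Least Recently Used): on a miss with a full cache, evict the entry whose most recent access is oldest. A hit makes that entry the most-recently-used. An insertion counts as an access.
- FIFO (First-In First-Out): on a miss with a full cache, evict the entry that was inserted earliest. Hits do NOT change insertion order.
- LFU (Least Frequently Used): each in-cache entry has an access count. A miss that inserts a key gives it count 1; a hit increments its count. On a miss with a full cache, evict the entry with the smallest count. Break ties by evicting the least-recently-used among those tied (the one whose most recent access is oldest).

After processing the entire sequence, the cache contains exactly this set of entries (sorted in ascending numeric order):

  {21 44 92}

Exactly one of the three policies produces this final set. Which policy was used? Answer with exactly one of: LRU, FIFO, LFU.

Simulating under each policy and comparing final sets:
  LRU: final set = {7 44 92} -> differs
  FIFO: final set = {21 44 92} -> MATCHES target
  LFU: final set = {7 44 92} -> differs
Only FIFO produces the target set.

Answer: FIFO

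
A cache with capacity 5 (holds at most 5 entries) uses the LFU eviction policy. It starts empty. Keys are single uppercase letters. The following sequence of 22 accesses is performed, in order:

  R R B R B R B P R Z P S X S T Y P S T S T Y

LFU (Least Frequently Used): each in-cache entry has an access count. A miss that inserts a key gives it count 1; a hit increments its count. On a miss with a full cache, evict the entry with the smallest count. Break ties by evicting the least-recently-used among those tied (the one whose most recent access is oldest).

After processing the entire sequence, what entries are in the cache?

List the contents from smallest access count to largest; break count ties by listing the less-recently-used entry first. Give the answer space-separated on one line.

Answer: Y B P S R

Derivation:
LFU simulation (capacity=5):
  1. access R: MISS. Cache: [R(c=1)]
  2. access R: HIT, count now 2. Cache: [R(c=2)]
  3. access B: MISS. Cache: [B(c=1) R(c=2)]
  4. access R: HIT, count now 3. Cache: [B(c=1) R(c=3)]
  5. access B: HIT, count now 2. Cache: [B(c=2) R(c=3)]
  6. access R: HIT, count now 4. Cache: [B(c=2) R(c=4)]
  7. access B: HIT, count now 3. Cache: [B(c=3) R(c=4)]
  8. access P: MISS. Cache: [P(c=1) B(c=3) R(c=4)]
  9. access R: HIT, count now 5. Cache: [P(c=1) B(c=3) R(c=5)]
  10. access Z: MISS. Cache: [P(c=1) Z(c=1) B(c=3) R(c=5)]
  11. access P: HIT, count now 2. Cache: [Z(c=1) P(c=2) B(c=3) R(c=5)]
  12. access S: MISS. Cache: [Z(c=1) S(c=1) P(c=2) B(c=3) R(c=5)]
  13. access X: MISS, evict Z(c=1). Cache: [S(c=1) X(c=1) P(c=2) B(c=3) R(c=5)]
  14. access S: HIT, count now 2. Cache: [X(c=1) P(c=2) S(c=2) B(c=3) R(c=5)]
  15. access T: MISS, evict X(c=1). Cache: [T(c=1) P(c=2) S(c=2) B(c=3) R(c=5)]
  16. access Y: MISS, evict T(c=1). Cache: [Y(c=1) P(c=2) S(c=2) B(c=3) R(c=5)]
  17. access P: HIT, count now 3. Cache: [Y(c=1) S(c=2) B(c=3) P(c=3) R(c=5)]
  18. access S: HIT, count now 3. Cache: [Y(c=1) B(c=3) P(c=3) S(c=3) R(c=5)]
  19. access T: MISS, evict Y(c=1). Cache: [T(c=1) B(c=3) P(c=3) S(c=3) R(c=5)]
  20. access S: HIT, count now 4. Cache: [T(c=1) B(c=3) P(c=3) S(c=4) R(c=5)]
  21. access T: HIT, count now 2. Cache: [T(c=2) B(c=3) P(c=3) S(c=4) R(c=5)]
  22. access Y: MISS, evict T(c=2). Cache: [Y(c=1) B(c=3) P(c=3) S(c=4) R(c=5)]
Total: 12 hits, 10 misses, 5 evictions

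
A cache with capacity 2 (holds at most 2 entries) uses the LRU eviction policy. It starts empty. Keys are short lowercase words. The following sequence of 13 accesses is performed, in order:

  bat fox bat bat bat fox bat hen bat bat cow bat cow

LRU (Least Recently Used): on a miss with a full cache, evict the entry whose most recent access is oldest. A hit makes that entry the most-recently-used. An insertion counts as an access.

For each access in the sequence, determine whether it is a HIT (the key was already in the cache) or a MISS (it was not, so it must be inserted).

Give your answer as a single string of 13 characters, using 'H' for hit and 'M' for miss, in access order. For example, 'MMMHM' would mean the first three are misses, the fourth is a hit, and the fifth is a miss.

Answer: MMHHHHHMHHMHH

Derivation:
LRU simulation (capacity=2):
  1. access bat: MISS. Cache (LRU->MRU): [bat]
  2. access fox: MISS. Cache (LRU->MRU): [bat fox]
  3. access bat: HIT. Cache (LRU->MRU): [fox bat]
  4. access bat: HIT. Cache (LRU->MRU): [fox bat]
  5. access bat: HIT. Cache (LRU->MRU): [fox bat]
  6. access fox: HIT. Cache (LRU->MRU): [bat fox]
  7. access bat: HIT. Cache (LRU->MRU): [fox bat]
  8. access hen: MISS, evict fox. Cache (LRU->MRU): [bat hen]
  9. access bat: HIT. Cache (LRU->MRU): [hen bat]
  10. access bat: HIT. Cache (LRU->MRU): [hen bat]
  11. access cow: MISS, evict hen. Cache (LRU->MRU): [bat cow]
  12. access bat: HIT. Cache (LRU->MRU): [cow bat]
  13. access cow: HIT. Cache (LRU->MRU): [bat cow]
Total: 9 hits, 4 misses, 2 evictions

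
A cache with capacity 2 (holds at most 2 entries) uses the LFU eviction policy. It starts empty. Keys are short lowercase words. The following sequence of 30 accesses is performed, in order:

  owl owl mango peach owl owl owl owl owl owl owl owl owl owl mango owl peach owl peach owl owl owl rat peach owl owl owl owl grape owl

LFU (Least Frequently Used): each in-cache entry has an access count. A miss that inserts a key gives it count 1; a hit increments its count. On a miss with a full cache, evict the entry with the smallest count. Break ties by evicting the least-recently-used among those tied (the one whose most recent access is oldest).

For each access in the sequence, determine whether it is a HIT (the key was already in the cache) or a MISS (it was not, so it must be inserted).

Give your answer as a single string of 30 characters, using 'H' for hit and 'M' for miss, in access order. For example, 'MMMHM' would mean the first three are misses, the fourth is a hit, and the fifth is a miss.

LFU simulation (capacity=2):
  1. access owl: MISS. Cache: [owl(c=1)]
  2. access owl: HIT, count now 2. Cache: [owl(c=2)]
  3. access mango: MISS. Cache: [mango(c=1) owl(c=2)]
  4. access peach: MISS, evict mango(c=1). Cache: [peach(c=1) owl(c=2)]
  5. access owl: HIT, count now 3. Cache: [peach(c=1) owl(c=3)]
  6. access owl: HIT, count now 4. Cache: [peach(c=1) owl(c=4)]
  7. access owl: HIT, count now 5. Cache: [peach(c=1) owl(c=5)]
  8. access owl: HIT, count now 6. Cache: [peach(c=1) owl(c=6)]
  9. access owl: HIT, count now 7. Cache: [peach(c=1) owl(c=7)]
  10. access owl: HIT, count now 8. Cache: [peach(c=1) owl(c=8)]
  11. access owl: HIT, count now 9. Cache: [peach(c=1) owl(c=9)]
  12. access owl: HIT, count now 10. Cache: [peach(c=1) owl(c=10)]
  13. access owl: HIT, count now 11. Cache: [peach(c=1) owl(c=11)]
  14. access owl: HIT, count now 12. Cache: [peach(c=1) owl(c=12)]
  15. access mango: MISS, evict peach(c=1). Cache: [mango(c=1) owl(c=12)]
  16. access owl: HIT, count now 13. Cache: [mango(c=1) owl(c=13)]
  17. access peach: MISS, evict mango(c=1). Cache: [peach(c=1) owl(c=13)]
  18. access owl: HIT, count now 14. Cache: [peach(c=1) owl(c=14)]
  19. access peach: HIT, count now 2. Cache: [peach(c=2) owl(c=14)]
  20. access owl: HIT, count now 15. Cache: [peach(c=2) owl(c=15)]
  21. access owl: HIT, count now 16. Cache: [peach(c=2) owl(c=16)]
  22. access owl: HIT, count now 17. Cache: [peach(c=2) owl(c=17)]
  23. access rat: MISS, evict peach(c=2). Cache: [rat(c=1) owl(c=17)]
  24. access peach: MISS, evict rat(c=1). Cache: [peach(c=1) owl(c=17)]
  25. access owl: HIT, count now 18. Cache: [peach(c=1) owl(c=18)]
  26. access owl: HIT, count now 19. Cache: [peach(c=1) owl(c=19)]
  27. access owl: HIT, count now 20. Cache: [peach(c=1) owl(c=20)]
  28. access owl: HIT, count now 21. Cache: [peach(c=1) owl(c=21)]
  29. access grape: MISS, evict peach(c=1). Cache: [grape(c=1) owl(c=21)]
  30. access owl: HIT, count now 22. Cache: [grape(c=1) owl(c=22)]
Total: 22 hits, 8 misses, 6 evictions

Answer: MHMMHHHHHHHHHHMHMHHHHHMMHHHHMH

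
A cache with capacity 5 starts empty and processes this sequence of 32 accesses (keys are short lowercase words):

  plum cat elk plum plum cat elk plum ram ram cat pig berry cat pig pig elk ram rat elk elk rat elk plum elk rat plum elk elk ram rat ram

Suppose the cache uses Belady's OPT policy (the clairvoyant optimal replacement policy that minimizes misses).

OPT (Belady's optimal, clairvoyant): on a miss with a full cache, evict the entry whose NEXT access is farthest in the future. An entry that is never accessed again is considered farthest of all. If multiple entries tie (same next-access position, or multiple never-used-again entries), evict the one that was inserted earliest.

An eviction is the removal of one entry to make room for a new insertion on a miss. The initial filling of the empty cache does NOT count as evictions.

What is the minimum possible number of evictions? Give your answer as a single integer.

OPT (Belady) simulation (capacity=5):
  1. access plum: MISS. Cache: [plum]
  2. access cat: MISS. Cache: [plum cat]
  3. access elk: MISS. Cache: [plum cat elk]
  4. access plum: HIT. Next use of plum: step 5. Cache: [plum cat elk]
  5. access plum: HIT. Next use of plum: step 8. Cache: [plum cat elk]
  6. access cat: HIT. Next use of cat: step 11. Cache: [plum cat elk]
  7. access elk: HIT. Next use of elk: step 17. Cache: [plum cat elk]
  8. access plum: HIT. Next use of plum: step 24. Cache: [plum cat elk]
  9. access ram: MISS. Cache: [plum cat elk ram]
  10. access ram: HIT. Next use of ram: step 18. Cache: [plum cat elk ram]
  11. access cat: HIT. Next use of cat: step 14. Cache: [plum cat elk ram]
  12. access pig: MISS. Cache: [plum cat elk ram pig]
  13. access berry: MISS, evict plum (next use: step 24). Cache: [cat elk ram pig berry]
  14. access cat: HIT. Next use of cat: never. Cache: [cat elk ram pig berry]
  15. access pig: HIT. Next use of pig: step 16. Cache: [cat elk ram pig berry]
  16. access pig: HIT. Next use of pig: never. Cache: [cat elk ram pig berry]
  17. access elk: HIT. Next use of elk: step 20. Cache: [cat elk ram pig berry]
  18. access ram: HIT. Next use of ram: step 30. Cache: [cat elk ram pig berry]
  19. access rat: MISS, evict cat (next use: never). Cache: [elk ram pig berry rat]
  20. access elk: HIT. Next use of elk: step 21. Cache: [elk ram pig berry rat]
  21. access elk: HIT. Next use of elk: step 23. Cache: [elk ram pig berry rat]
  22. access rat: HIT. Next use of rat: step 26. Cache: [elk ram pig berry rat]
  23. access elk: HIT. Next use of elk: step 25. Cache: [elk ram pig berry rat]
  24. access plum: MISS, evict pig (next use: never). Cache: [elk ram berry rat plum]
  25. access elk: HIT. Next use of elk: step 28. Cache: [elk ram berry rat plum]
  26. access rat: HIT. Next use of rat: step 31. Cache: [elk ram berry rat plum]
  27. access plum: HIT. Next use of plum: never. Cache: [elk ram berry rat plum]
  28. access elk: HIT. Next use of elk: step 29. Cache: [elk ram berry rat plum]
  29. access elk: HIT. Next use of elk: never. Cache: [elk ram berry rat plum]
  30. access ram: HIT. Next use of ram: step 32. Cache: [elk ram berry rat plum]
  31. access rat: HIT. Next use of rat: never. Cache: [elk ram berry rat plum]
  32. access ram: HIT. Next use of ram: never. Cache: [elk ram berry rat plum]
Total: 24 hits, 8 misses, 3 evictions

Answer: 3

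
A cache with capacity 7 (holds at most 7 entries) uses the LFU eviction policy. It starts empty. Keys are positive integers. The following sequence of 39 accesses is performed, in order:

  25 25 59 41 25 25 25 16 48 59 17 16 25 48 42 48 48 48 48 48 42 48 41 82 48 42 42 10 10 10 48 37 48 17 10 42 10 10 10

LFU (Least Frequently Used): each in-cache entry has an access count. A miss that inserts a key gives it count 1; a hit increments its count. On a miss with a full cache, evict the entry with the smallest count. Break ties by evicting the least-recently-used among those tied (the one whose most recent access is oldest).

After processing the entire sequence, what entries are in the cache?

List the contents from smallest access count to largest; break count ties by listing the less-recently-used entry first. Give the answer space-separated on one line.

Answer: 17 16 41 42 25 10 48

Derivation:
LFU simulation (capacity=7):
  1. access 25: MISS. Cache: [25(c=1)]
  2. access 25: HIT, count now 2. Cache: [25(c=2)]
  3. access 59: MISS. Cache: [59(c=1) 25(c=2)]
  4. access 41: MISS. Cache: [59(c=1) 41(c=1) 25(c=2)]
  5. access 25: HIT, count now 3. Cache: [59(c=1) 41(c=1) 25(c=3)]
  6. access 25: HIT, count now 4. Cache: [59(c=1) 41(c=1) 25(c=4)]
  7. access 25: HIT, count now 5. Cache: [59(c=1) 41(c=1) 25(c=5)]
  8. access 16: MISS. Cache: [59(c=1) 41(c=1) 16(c=1) 25(c=5)]
  9. access 48: MISS. Cache: [59(c=1) 41(c=1) 16(c=1) 48(c=1) 25(c=5)]
  10. access 59: HIT, count now 2. Cache: [41(c=1) 16(c=1) 48(c=1) 59(c=2) 25(c=5)]
  11. access 17: MISS. Cache: [41(c=1) 16(c=1) 48(c=1) 17(c=1) 59(c=2) 25(c=5)]
  12. access 16: HIT, count now 2. Cache: [41(c=1) 48(c=1) 17(c=1) 59(c=2) 16(c=2) 25(c=5)]
  13. access 25: HIT, count now 6. Cache: [41(c=1) 48(c=1) 17(c=1) 59(c=2) 16(c=2) 25(c=6)]
  14. access 48: HIT, count now 2. Cache: [41(c=1) 17(c=1) 59(c=2) 16(c=2) 48(c=2) 25(c=6)]
  15. access 42: MISS. Cache: [41(c=1) 17(c=1) 42(c=1) 59(c=2) 16(c=2) 48(c=2) 25(c=6)]
  16. access 48: HIT, count now 3. Cache: [41(c=1) 17(c=1) 42(c=1) 59(c=2) 16(c=2) 48(c=3) 25(c=6)]
  17. access 48: HIT, count now 4. Cache: [41(c=1) 17(c=1) 42(c=1) 59(c=2) 16(c=2) 48(c=4) 25(c=6)]
  18. access 48: HIT, count now 5. Cache: [41(c=1) 17(c=1) 42(c=1) 59(c=2) 16(c=2) 48(c=5) 25(c=6)]
  19. access 48: HIT, count now 6. Cache: [41(c=1) 17(c=1) 42(c=1) 59(c=2) 16(c=2) 25(c=6) 48(c=6)]
  20. access 48: HIT, count now 7. Cache: [41(c=1) 17(c=1) 42(c=1) 59(c=2) 16(c=2) 25(c=6) 48(c=7)]
  21. access 42: HIT, count now 2. Cache: [41(c=1) 17(c=1) 59(c=2) 16(c=2) 42(c=2) 25(c=6) 48(c=7)]
  22. access 48: HIT, count now 8. Cache: [41(c=1) 17(c=1) 59(c=2) 16(c=2) 42(c=2) 25(c=6) 48(c=8)]
  23. access 41: HIT, count now 2. Cache: [17(c=1) 59(c=2) 16(c=2) 42(c=2) 41(c=2) 25(c=6) 48(c=8)]
  24. access 82: MISS, evict 17(c=1). Cache: [82(c=1) 59(c=2) 16(c=2) 42(c=2) 41(c=2) 25(c=6) 48(c=8)]
  25. access 48: HIT, count now 9. Cache: [82(c=1) 59(c=2) 16(c=2) 42(c=2) 41(c=2) 25(c=6) 48(c=9)]
  26. access 42: HIT, count now 3. Cache: [82(c=1) 59(c=2) 16(c=2) 41(c=2) 42(c=3) 25(c=6) 48(c=9)]
  27. access 42: HIT, count now 4. Cache: [82(c=1) 59(c=2) 16(c=2) 41(c=2) 42(c=4) 25(c=6) 48(c=9)]
  28. access 10: MISS, evict 82(c=1). Cache: [10(c=1) 59(c=2) 16(c=2) 41(c=2) 42(c=4) 25(c=6) 48(c=9)]
  29. access 10: HIT, count now 2. Cache: [59(c=2) 16(c=2) 41(c=2) 10(c=2) 42(c=4) 25(c=6) 48(c=9)]
  30. access 10: HIT, count now 3. Cache: [59(c=2) 16(c=2) 41(c=2) 10(c=3) 42(c=4) 25(c=6) 48(c=9)]
  31. access 48: HIT, count now 10. Cache: [59(c=2) 16(c=2) 41(c=2) 10(c=3) 42(c=4) 25(c=6) 48(c=10)]
  32. access 37: MISS, evict 59(c=2). Cache: [37(c=1) 16(c=2) 41(c=2) 10(c=3) 42(c=4) 25(c=6) 48(c=10)]
  33. access 48: HIT, count now 11. Cache: [37(c=1) 16(c=2) 41(c=2) 10(c=3) 42(c=4) 25(c=6) 48(c=11)]
  34. access 17: MISS, evict 37(c=1). Cache: [17(c=1) 16(c=2) 41(c=2) 10(c=3) 42(c=4) 25(c=6) 48(c=11)]
  35. access 10: HIT, count now 4. Cache: [17(c=1) 16(c=2) 41(c=2) 42(c=4) 10(c=4) 25(c=6) 48(c=11)]
  36. access 42: HIT, count now 5. Cache: [17(c=1) 16(c=2) 41(c=2) 10(c=4) 42(c=5) 25(c=6) 48(c=11)]
  37. access 10: HIT, count now 5. Cache: [17(c=1) 16(c=2) 41(c=2) 42(c=5) 10(c=5) 25(c=6) 48(c=11)]
  38. access 10: HIT, count now 6. Cache: [17(c=1) 16(c=2) 41(c=2) 42(c=5) 25(c=6) 10(c=6) 48(c=11)]
  39. access 10: HIT, count now 7. Cache: [17(c=1) 16(c=2) 41(c=2) 42(c=5) 25(c=6) 10(c=7) 48(c=11)]
Total: 28 hits, 11 misses, 4 evictions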